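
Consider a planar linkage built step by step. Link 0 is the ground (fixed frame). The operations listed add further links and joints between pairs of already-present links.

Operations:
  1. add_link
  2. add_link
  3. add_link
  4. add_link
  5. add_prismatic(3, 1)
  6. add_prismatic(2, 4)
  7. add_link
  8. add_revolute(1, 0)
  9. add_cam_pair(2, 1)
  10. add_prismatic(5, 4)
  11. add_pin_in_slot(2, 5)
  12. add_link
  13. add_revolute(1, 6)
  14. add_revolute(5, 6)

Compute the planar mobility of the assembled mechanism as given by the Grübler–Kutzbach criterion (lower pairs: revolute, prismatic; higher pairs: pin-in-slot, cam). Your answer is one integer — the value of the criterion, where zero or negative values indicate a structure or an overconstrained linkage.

M = 4

link 0 = ground. State L|J1|J2 = 1|0|0
+link1  2|0|0
+link2  3|0|0
+link3  4|0|0
+link4  5|0|0
P(3,1) f=1→J1  5|1|0
P(2,4) f=1→J1  5|2|0
+link5  6|2|0
R(1,0) f=1→J1  6|3|0
C(2,1) f=2→J2  6|3|1
P(5,4) f=1→J1  6|4|1
PS(2,5) f=2→J2  6|4|2
+link6  7|4|2
R(1,6) f=1→J1  7|5|2
R(5,6) f=1→J1  7|6|2
M = 3(7−1)−2·6−2 = 18−12−2 = 4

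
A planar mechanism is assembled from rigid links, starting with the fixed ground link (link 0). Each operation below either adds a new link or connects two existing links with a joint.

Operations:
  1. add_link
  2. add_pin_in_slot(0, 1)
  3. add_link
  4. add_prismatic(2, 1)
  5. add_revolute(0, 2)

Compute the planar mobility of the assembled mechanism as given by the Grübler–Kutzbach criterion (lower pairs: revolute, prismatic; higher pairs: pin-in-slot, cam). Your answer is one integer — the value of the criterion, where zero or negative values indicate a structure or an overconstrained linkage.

M = 1

(L,J1,J2)=(1,0,0); link0 fixed
link1: (2,0,0)
PS 0-1 [J2]: (2,0,1)
link2: (3,0,1)
P 2-1 [J1]: (3,1,1)
R 0-2 [J1]: (3,2,1)
Grübler: 3·2 − 2·2 − 1 = 1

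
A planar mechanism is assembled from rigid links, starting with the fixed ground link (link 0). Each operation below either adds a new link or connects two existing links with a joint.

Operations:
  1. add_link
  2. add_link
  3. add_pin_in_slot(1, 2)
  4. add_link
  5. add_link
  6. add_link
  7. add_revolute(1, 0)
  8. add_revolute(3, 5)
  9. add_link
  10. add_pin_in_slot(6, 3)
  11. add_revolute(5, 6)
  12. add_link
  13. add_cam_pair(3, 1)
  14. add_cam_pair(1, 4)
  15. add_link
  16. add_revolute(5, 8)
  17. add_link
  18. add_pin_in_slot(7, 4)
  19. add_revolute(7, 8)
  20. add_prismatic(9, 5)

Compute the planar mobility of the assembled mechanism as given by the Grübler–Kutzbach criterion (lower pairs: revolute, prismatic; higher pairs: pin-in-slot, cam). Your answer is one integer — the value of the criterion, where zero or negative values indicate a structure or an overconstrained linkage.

(L,J1,J2)=(1,0,0); link0 fixed
link1: (2,0,0)
link2: (3,0,0)
PS 1-2 [J2]: (3,0,1)
link3: (4,0,1)
link4: (5,0,1)
link5: (6,0,1)
R 1-0 [J1]: (6,1,1)
R 3-5 [J1]: (6,2,1)
link6: (7,2,1)
PS 6-3 [J2]: (7,2,2)
R 5-6 [J1]: (7,3,2)
link7: (8,3,2)
C 3-1 [J2]: (8,3,3)
C 1-4 [J2]: (8,3,4)
link8: (9,3,4)
R 5-8 [J1]: (9,4,4)
link9: (10,4,4)
PS 7-4 [J2]: (10,4,5)
R 7-8 [J1]: (10,5,5)
P 9-5 [J1]: (10,6,5)
Grübler: 3·9 − 2·6 − 5 = 10

M = 10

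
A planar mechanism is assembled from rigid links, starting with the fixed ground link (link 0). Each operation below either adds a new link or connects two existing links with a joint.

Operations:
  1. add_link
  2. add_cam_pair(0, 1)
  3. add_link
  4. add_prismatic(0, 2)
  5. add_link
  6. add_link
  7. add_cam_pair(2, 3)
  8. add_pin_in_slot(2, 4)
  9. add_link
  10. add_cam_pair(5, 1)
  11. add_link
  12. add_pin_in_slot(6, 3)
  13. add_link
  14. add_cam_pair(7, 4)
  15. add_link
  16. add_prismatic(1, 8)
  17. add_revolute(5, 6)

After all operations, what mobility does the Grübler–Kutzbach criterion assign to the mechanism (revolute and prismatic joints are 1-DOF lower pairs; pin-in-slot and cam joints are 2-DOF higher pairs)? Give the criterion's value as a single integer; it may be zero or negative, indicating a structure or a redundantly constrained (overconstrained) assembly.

M = 12

(L,J1,J2)=(1,0,0); link0 fixed
link1: (2,0,0)
C 0-1 [J2]: (2,0,1)
link2: (3,0,1)
P 0-2 [J1]: (3,1,1)
link3: (4,1,1)
link4: (5,1,1)
C 2-3 [J2]: (5,1,2)
PS 2-4 [J2]: (5,1,3)
link5: (6,1,3)
C 5-1 [J2]: (6,1,4)
link6: (7,1,4)
PS 6-3 [J2]: (7,1,5)
link7: (8,1,5)
C 7-4 [J2]: (8,1,6)
link8: (9,1,6)
P 1-8 [J1]: (9,2,6)
R 5-6 [J1]: (9,3,6)
Grübler: 3·8 − 2·3 − 6 = 12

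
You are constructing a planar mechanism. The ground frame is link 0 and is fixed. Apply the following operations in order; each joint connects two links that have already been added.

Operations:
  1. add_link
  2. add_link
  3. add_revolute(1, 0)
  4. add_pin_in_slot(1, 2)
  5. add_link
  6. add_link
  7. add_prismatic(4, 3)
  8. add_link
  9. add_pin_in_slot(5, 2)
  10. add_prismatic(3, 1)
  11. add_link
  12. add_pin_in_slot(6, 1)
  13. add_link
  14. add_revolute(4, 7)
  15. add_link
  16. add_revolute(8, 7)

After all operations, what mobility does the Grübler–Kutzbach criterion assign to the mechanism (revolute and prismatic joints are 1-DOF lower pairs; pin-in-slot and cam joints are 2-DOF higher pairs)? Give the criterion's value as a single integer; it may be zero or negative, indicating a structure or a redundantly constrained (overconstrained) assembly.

ground; <1,0,0>
#1 <2,0,0>
#2 <3,0,0>
R:1↔0 J1 <3,1,0>
PS:1↔2 J2 <3,1,1>
#3 <4,1,1>
#4 <5,1,1>
P:4↔3 J1 <5,2,1>
#5 <6,2,1>
PS:5↔2 J2 <6,2,2>
P:3↔1 J1 <6,3,2>
#6 <7,3,2>
PS:6↔1 J2 <7,3,3>
#7 <8,3,3>
R:4↔7 J1 <8,4,3>
#8 <9,4,3>
R:8↔7 J1 <9,5,3>
3×8 − 2×5 − 1×3 = 11

M = 11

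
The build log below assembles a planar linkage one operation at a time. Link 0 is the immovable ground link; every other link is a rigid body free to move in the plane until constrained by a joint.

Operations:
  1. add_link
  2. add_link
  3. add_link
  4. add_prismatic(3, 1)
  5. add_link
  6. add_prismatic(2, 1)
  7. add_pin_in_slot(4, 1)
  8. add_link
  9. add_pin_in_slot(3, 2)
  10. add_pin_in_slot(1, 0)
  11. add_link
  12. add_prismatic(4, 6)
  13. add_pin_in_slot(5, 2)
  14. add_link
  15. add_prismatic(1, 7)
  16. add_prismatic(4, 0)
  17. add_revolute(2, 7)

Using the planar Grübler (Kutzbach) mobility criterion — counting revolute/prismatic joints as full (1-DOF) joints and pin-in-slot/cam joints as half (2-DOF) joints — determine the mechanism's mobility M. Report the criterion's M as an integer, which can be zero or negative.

link 0 = ground. State L|J1|J2 = 1|0|0
+link1  2|0|0
+link2  3|0|0
+link3  4|0|0
P(3,1) f=1→J1  4|1|0
+link4  5|1|0
P(2,1) f=1→J1  5|2|0
PS(4,1) f=2→J2  5|2|1
+link5  6|2|1
PS(3,2) f=2→J2  6|2|2
PS(1,0) f=2→J2  6|2|3
+link6  7|2|3
P(4,6) f=1→J1  7|3|3
PS(5,2) f=2→J2  7|3|4
+link7  8|3|4
P(1,7) f=1→J1  8|4|4
P(4,0) f=1→J1  8|5|4
R(2,7) f=1→J1  8|6|4
M = 3(8−1)−2·6−4 = 21−12−4 = 5

M = 5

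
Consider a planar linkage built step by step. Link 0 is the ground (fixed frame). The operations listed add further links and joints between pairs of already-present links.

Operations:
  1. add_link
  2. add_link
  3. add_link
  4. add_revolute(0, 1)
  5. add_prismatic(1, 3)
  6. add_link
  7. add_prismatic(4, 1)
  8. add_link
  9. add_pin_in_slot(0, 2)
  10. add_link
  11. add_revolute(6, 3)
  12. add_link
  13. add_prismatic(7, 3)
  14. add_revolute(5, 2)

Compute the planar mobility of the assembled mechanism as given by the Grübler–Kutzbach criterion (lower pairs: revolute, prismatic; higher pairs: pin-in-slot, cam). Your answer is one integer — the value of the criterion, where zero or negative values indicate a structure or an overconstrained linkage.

ground; <1,0,0>
#1 <2,0,0>
#2 <3,0,0>
#3 <4,0,0>
R:0↔1 J1 <4,1,0>
P:1↔3 J1 <4,2,0>
#4 <5,2,0>
P:4↔1 J1 <5,3,0>
#5 <6,3,0>
PS:0↔2 J2 <6,3,1>
#6 <7,3,1>
R:6↔3 J1 <7,4,1>
#7 <8,4,1>
P:7↔3 J1 <8,5,1>
R:5↔2 J1 <8,6,1>
3×7 − 2×6 − 1×1 = 8

M = 8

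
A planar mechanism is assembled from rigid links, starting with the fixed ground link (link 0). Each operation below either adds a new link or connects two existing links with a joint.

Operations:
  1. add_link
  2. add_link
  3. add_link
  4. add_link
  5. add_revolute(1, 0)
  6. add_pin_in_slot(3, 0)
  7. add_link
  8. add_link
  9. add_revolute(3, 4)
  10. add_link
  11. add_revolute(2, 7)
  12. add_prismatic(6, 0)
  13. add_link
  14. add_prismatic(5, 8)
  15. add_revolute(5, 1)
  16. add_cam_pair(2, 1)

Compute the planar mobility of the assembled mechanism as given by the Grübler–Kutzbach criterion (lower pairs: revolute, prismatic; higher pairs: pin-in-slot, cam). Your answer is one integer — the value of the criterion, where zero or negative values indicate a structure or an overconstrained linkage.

M = 10

link 0 = ground. State L|J1|J2 = 1|0|0
+link1  2|0|0
+link2  3|0|0
+link3  4|0|0
+link4  5|0|0
R(1,0) f=1→J1  5|1|0
PS(3,0) f=2→J2  5|1|1
+link5  6|1|1
+link6  7|1|1
R(3,4) f=1→J1  7|2|1
+link7  8|2|1
R(2,7) f=1→J1  8|3|1
P(6,0) f=1→J1  8|4|1
+link8  9|4|1
P(5,8) f=1→J1  9|5|1
R(5,1) f=1→J1  9|6|1
C(2,1) f=2→J2  9|6|2
M = 3(9−1)−2·6−2 = 24−12−2 = 10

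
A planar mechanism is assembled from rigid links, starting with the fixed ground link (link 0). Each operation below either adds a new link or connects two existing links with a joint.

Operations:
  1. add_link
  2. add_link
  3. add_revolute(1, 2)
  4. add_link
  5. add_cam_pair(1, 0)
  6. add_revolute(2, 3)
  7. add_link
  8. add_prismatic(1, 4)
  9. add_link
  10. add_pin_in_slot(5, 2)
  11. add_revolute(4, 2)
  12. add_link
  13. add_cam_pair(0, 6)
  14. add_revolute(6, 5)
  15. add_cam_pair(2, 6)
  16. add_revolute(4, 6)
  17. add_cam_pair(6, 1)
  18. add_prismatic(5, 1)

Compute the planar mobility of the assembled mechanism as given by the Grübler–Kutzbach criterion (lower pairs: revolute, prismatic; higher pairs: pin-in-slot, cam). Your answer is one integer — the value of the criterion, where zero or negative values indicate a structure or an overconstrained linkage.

M = -1

L=1 J1=0 J2=0
add link → L=2 J1=0 J2=0
add link → L=3 J1=0 J2=0
R@1,2 dof=1 J1 → L=3 J1=1 J2=0
add link → L=4 J1=1 J2=0
C@1,0 dof=2 J2 → L=4 J1=1 J2=1
R@2,3 dof=1 J1 → L=4 J1=2 J2=1
add link → L=5 J1=2 J2=1
P@1,4 dof=1 J1 → L=5 J1=3 J2=1
add link → L=6 J1=3 J2=1
PS@5,2 dof=2 J2 → L=6 J1=3 J2=2
R@4,2 dof=1 J1 → L=6 J1=4 J2=2
add link → L=7 J1=4 J2=2
C@0,6 dof=2 J2 → L=7 J1=4 J2=3
R@6,5 dof=1 J1 → L=7 J1=5 J2=3
C@2,6 dof=2 J2 → L=7 J1=5 J2=4
R@4,6 dof=1 J1 → L=7 J1=6 J2=4
C@6,1 dof=2 J2 → L=7 J1=6 J2=5
P@5,1 dof=1 J1 → L=7 J1=7 J2=5
M=3(L−1)−2J1−J2=3·6−2·7−5=-1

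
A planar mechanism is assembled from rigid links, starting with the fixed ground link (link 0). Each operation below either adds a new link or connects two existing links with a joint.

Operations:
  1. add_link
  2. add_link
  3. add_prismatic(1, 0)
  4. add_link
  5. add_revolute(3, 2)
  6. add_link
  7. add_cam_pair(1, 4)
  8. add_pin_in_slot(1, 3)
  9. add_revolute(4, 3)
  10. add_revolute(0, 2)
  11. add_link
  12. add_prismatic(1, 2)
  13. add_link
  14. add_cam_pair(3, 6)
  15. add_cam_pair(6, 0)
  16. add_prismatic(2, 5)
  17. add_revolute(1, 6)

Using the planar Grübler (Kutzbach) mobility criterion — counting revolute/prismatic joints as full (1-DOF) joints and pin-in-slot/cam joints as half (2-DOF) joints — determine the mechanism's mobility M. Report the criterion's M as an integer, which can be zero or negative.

M = 0

ground; <1,0,0>
#1 <2,0,0>
#2 <3,0,0>
P:1↔0 J1 <3,1,0>
#3 <4,1,0>
R:3↔2 J1 <4,2,0>
#4 <5,2,0>
C:1↔4 J2 <5,2,1>
PS:1↔3 J2 <5,2,2>
R:4↔3 J1 <5,3,2>
R:0↔2 J1 <5,4,2>
#5 <6,4,2>
P:1↔2 J1 <6,5,2>
#6 <7,5,2>
C:3↔6 J2 <7,5,3>
C:6↔0 J2 <7,5,4>
P:2↔5 J1 <7,6,4>
R:1↔6 J1 <7,7,4>
3×6 − 2×7 − 1×4 = 0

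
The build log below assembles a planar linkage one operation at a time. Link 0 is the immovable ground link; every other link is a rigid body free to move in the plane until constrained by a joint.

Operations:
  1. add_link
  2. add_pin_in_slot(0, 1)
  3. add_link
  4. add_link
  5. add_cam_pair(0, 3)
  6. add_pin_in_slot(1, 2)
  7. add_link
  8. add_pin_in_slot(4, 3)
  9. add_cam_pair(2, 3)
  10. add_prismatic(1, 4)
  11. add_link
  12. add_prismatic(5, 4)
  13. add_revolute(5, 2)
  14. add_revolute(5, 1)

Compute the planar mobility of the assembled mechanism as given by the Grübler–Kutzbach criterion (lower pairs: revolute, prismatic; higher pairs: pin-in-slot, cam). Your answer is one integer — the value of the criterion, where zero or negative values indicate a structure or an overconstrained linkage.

M = 2

ground; <1,0,0>
#1 <2,0,0>
PS:0↔1 J2 <2,0,1>
#2 <3,0,1>
#3 <4,0,1>
C:0↔3 J2 <4,0,2>
PS:1↔2 J2 <4,0,3>
#4 <5,0,3>
PS:4↔3 J2 <5,0,4>
C:2↔3 J2 <5,0,5>
P:1↔4 J1 <5,1,5>
#5 <6,1,5>
P:5↔4 J1 <6,2,5>
R:5↔2 J1 <6,3,5>
R:5↔1 J1 <6,4,5>
3×5 − 2×4 − 1×5 = 2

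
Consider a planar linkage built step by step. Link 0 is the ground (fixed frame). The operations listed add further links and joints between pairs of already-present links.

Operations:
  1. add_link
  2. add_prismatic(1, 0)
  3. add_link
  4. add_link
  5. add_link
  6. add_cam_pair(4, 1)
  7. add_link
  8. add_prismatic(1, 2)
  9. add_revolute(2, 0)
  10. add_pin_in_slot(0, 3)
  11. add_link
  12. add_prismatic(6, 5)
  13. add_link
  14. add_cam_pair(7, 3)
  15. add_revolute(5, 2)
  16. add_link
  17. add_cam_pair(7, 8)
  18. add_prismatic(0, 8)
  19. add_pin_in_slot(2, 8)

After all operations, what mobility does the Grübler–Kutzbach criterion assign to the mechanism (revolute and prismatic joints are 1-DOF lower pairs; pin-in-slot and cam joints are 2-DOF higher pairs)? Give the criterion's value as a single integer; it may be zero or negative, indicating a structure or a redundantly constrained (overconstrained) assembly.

M = 7

[1;0;0] (link 0 is ground)
L+ [2;0;0]
P(1,0)∈J1 [2;1;0]
L+ [3;1;0]
L+ [4;1;0]
L+ [5;1;0]
C(4,1)∈J2 [5;1;1]
L+ [6;1;1]
P(1,2)∈J1 [6;2;1]
R(2,0)∈J1 [6;3;1]
PS(0,3)∈J2 [6;3;2]
L+ [7;3;2]
P(6,5)∈J1 [7;4;2]
L+ [8;4;2]
C(7,3)∈J2 [8;4;3]
R(5,2)∈J1 [8;5;3]
L+ [9;5;3]
C(7,8)∈J2 [9;5;4]
P(0,8)∈J1 [9;6;4]
PS(2,8)∈J2 [9;6;5]
mobility = 24 − 12 − 5 = 7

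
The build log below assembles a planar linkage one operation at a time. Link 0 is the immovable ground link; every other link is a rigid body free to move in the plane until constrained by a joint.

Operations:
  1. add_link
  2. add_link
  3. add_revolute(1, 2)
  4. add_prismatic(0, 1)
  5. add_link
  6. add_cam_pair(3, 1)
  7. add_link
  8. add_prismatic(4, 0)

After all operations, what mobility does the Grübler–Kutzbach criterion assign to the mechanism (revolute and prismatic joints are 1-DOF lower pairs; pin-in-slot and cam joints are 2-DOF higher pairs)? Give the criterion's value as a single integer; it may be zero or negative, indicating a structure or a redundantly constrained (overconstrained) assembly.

M = 5

[1;0;0] (link 0 is ground)
L+ [2;0;0]
L+ [3;0;0]
R(1,2)∈J1 [3;1;0]
P(0,1)∈J1 [3;2;0]
L+ [4;2;0]
C(3,1)∈J2 [4;2;1]
L+ [5;2;1]
P(4,0)∈J1 [5;3;1]
mobility = 12 − 6 − 1 = 5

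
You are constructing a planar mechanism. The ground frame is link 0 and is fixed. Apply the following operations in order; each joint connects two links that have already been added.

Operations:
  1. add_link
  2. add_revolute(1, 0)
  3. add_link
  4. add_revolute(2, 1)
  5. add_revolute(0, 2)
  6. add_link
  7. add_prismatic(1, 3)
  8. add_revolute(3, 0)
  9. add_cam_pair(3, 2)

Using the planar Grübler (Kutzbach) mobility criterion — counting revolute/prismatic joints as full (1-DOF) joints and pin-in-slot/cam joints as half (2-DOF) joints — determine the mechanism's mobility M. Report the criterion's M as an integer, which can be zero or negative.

(L,J1,J2)=(1,0,0); link0 fixed
link1: (2,0,0)
R 1-0 [J1]: (2,1,0)
link2: (3,1,0)
R 2-1 [J1]: (3,2,0)
R 0-2 [J1]: (3,3,0)
link3: (4,3,0)
P 1-3 [J1]: (4,4,0)
R 3-0 [J1]: (4,5,0)
C 3-2 [J2]: (4,5,1)
Grübler: 3·3 − 2·5 − 1 = -2

M = -2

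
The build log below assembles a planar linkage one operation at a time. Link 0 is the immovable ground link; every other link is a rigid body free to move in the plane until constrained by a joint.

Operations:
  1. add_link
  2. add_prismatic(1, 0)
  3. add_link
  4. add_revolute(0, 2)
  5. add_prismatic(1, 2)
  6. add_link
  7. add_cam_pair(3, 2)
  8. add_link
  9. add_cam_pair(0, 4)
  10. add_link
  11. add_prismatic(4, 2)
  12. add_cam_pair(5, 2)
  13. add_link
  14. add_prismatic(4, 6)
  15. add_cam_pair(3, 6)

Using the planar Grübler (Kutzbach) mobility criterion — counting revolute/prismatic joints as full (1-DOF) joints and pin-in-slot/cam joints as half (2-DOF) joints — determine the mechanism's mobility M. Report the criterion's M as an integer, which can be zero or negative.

M = 4

link 0 = ground. State L|J1|J2 = 1|0|0
+link1  2|0|0
P(1,0) f=1→J1  2|1|0
+link2  3|1|0
R(0,2) f=1→J1  3|2|0
P(1,2) f=1→J1  3|3|0
+link3  4|3|0
C(3,2) f=2→J2  4|3|1
+link4  5|3|1
C(0,4) f=2→J2  5|3|2
+link5  6|3|2
P(4,2) f=1→J1  6|4|2
C(5,2) f=2→J2  6|4|3
+link6  7|4|3
P(4,6) f=1→J1  7|5|3
C(3,6) f=2→J2  7|5|4
M = 3(7−1)−2·5−4 = 18−10−4 = 4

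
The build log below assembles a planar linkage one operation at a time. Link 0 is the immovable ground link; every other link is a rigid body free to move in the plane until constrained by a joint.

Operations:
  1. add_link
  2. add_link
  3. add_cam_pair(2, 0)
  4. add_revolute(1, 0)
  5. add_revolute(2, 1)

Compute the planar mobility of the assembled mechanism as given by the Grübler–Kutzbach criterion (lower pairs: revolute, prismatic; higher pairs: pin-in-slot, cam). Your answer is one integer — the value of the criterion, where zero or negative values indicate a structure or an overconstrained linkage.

M = 1

L=1 J1=0 J2=0
add link → L=2 J1=0 J2=0
add link → L=3 J1=0 J2=0
C@2,0 dof=2 J2 → L=3 J1=0 J2=1
R@1,0 dof=1 J1 → L=3 J1=1 J2=1
R@2,1 dof=1 J1 → L=3 J1=2 J2=1
M=3(L−1)−2J1−J2=3·2−2·2−1=1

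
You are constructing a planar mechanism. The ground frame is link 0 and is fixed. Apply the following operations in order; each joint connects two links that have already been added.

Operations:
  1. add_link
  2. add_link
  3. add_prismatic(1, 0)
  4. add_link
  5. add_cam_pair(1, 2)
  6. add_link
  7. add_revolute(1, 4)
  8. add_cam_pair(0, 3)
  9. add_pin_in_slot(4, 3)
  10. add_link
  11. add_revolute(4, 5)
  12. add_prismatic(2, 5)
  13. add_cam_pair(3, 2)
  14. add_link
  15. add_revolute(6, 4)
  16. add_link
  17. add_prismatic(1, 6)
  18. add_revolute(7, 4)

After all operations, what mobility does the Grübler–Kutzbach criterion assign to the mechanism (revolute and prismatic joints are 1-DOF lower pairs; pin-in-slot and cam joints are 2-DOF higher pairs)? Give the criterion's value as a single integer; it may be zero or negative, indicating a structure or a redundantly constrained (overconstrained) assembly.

M = 3

(L,J1,J2)=(1,0,0); link0 fixed
link1: (2,0,0)
link2: (3,0,0)
P 1-0 [J1]: (3,1,0)
link3: (4,1,0)
C 1-2 [J2]: (4,1,1)
link4: (5,1,1)
R 1-4 [J1]: (5,2,1)
C 0-3 [J2]: (5,2,2)
PS 4-3 [J2]: (5,2,3)
link5: (6,2,3)
R 4-5 [J1]: (6,3,3)
P 2-5 [J1]: (6,4,3)
C 3-2 [J2]: (6,4,4)
link6: (7,4,4)
R 6-4 [J1]: (7,5,4)
link7: (8,5,4)
P 1-6 [J1]: (8,6,4)
R 7-4 [J1]: (8,7,4)
Grübler: 3·7 − 2·7 − 4 = 3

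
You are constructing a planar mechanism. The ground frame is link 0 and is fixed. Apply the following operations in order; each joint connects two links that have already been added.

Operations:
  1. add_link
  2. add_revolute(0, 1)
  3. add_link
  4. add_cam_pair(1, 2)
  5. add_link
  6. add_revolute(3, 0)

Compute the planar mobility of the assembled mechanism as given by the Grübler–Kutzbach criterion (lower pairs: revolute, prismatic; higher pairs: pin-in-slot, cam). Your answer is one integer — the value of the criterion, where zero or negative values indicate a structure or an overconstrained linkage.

M = 4

L=1 J1=0 J2=0
add link → L=2 J1=0 J2=0
R@0,1 dof=1 J1 → L=2 J1=1 J2=0
add link → L=3 J1=1 J2=0
C@1,2 dof=2 J2 → L=3 J1=1 J2=1
add link → L=4 J1=1 J2=1
R@3,0 dof=1 J1 → L=4 J1=2 J2=1
M=3(L−1)−2J1−J2=3·3−2·2−1=4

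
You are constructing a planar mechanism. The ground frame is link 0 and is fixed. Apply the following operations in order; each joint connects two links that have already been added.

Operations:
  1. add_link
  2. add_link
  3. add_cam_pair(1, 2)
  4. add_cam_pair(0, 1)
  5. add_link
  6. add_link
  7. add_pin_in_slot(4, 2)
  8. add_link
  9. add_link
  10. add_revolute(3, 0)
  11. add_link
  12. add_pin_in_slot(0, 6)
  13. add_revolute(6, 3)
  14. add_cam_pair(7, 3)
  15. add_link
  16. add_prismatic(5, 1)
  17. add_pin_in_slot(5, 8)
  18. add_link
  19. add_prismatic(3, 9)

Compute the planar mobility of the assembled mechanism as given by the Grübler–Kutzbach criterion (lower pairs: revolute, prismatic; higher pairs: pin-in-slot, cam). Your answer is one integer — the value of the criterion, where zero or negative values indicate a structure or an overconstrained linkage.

L=1 J1=0 J2=0
add link → L=2 J1=0 J2=0
add link → L=3 J1=0 J2=0
C@1,2 dof=2 J2 → L=3 J1=0 J2=1
C@0,1 dof=2 J2 → L=3 J1=0 J2=2
add link → L=4 J1=0 J2=2
add link → L=5 J1=0 J2=2
PS@4,2 dof=2 J2 → L=5 J1=0 J2=3
add link → L=6 J1=0 J2=3
add link → L=7 J1=0 J2=3
R@3,0 dof=1 J1 → L=7 J1=1 J2=3
add link → L=8 J1=1 J2=3
PS@0,6 dof=2 J2 → L=8 J1=1 J2=4
R@6,3 dof=1 J1 → L=8 J1=2 J2=4
C@7,3 dof=2 J2 → L=8 J1=2 J2=5
add link → L=9 J1=2 J2=5
P@5,1 dof=1 J1 → L=9 J1=3 J2=5
PS@5,8 dof=2 J2 → L=9 J1=3 J2=6
add link → L=10 J1=3 J2=6
P@3,9 dof=1 J1 → L=10 J1=4 J2=6
M=3(L−1)−2J1−J2=3·9−2·4−6=13

M = 13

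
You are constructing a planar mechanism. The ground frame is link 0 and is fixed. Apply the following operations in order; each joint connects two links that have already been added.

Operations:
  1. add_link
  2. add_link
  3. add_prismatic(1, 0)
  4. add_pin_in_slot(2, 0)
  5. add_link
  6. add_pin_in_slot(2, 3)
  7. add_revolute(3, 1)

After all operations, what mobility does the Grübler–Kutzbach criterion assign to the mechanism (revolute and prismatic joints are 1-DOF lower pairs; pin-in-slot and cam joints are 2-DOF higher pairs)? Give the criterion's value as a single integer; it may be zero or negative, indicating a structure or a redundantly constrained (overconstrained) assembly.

M = 3

[1;0;0] (link 0 is ground)
L+ [2;0;0]
L+ [3;0;0]
P(1,0)∈J1 [3;1;0]
PS(2,0)∈J2 [3;1;1]
L+ [4;1;1]
PS(2,3)∈J2 [4;1;2]
R(3,1)∈J1 [4;2;2]
mobility = 9 − 4 − 2 = 3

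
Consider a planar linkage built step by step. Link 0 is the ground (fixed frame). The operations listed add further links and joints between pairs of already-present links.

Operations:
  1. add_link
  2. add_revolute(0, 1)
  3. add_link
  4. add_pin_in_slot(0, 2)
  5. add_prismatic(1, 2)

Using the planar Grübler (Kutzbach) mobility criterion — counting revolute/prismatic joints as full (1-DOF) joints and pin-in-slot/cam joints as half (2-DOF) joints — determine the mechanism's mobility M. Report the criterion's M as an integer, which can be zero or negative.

link 0 = ground. State L|J1|J2 = 1|0|0
+link1  2|0|0
R(0,1) f=1→J1  2|1|0
+link2  3|1|0
PS(0,2) f=2→J2  3|1|1
P(1,2) f=1→J1  3|2|1
M = 3(3−1)−2·2−1 = 6−4−1 = 1

M = 1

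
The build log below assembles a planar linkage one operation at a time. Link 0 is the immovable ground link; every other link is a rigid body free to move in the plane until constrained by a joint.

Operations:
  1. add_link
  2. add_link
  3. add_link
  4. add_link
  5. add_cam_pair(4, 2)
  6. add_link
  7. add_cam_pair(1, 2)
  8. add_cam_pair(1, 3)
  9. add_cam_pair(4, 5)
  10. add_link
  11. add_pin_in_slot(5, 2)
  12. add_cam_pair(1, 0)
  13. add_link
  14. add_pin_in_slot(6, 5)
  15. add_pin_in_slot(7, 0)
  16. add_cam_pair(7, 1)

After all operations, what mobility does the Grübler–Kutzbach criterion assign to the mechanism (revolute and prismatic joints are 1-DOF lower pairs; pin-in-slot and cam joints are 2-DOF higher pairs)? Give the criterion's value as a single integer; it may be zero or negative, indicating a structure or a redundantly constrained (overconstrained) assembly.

[1;0;0] (link 0 is ground)
L+ [2;0;0]
L+ [3;0;0]
L+ [4;0;0]
L+ [5;0;0]
C(4,2)∈J2 [5;0;1]
L+ [6;0;1]
C(1,2)∈J2 [6;0;2]
C(1,3)∈J2 [6;0;3]
C(4,5)∈J2 [6;0;4]
L+ [7;0;4]
PS(5,2)∈J2 [7;0;5]
C(1,0)∈J2 [7;0;6]
L+ [8;0;6]
PS(6,5)∈J2 [8;0;7]
PS(7,0)∈J2 [8;0;8]
C(7,1)∈J2 [8;0;9]
mobility = 21 − 0 − 9 = 12

M = 12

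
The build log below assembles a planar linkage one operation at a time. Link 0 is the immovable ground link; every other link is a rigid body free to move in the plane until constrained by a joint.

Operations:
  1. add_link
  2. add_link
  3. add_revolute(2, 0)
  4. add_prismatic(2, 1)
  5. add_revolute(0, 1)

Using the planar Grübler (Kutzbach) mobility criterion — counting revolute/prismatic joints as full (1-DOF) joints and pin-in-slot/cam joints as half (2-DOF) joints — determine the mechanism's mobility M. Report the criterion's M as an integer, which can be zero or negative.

link 0 = ground. State L|J1|J2 = 1|0|0
+link1  2|0|0
+link2  3|0|0
R(2,0) f=1→J1  3|1|0
P(2,1) f=1→J1  3|2|0
R(0,1) f=1→J1  3|3|0
M = 3(3−1)−2·3−0 = 6−6−0 = 0

M = 0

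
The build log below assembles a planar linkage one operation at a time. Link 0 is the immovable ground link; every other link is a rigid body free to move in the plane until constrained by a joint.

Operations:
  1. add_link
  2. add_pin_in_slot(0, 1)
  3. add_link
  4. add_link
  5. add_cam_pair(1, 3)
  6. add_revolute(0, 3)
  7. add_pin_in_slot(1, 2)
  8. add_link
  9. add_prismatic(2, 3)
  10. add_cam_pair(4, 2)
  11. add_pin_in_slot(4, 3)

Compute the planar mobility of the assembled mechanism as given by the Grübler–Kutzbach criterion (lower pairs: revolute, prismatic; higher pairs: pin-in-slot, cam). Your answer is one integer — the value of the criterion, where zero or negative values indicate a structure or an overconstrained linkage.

[1;0;0] (link 0 is ground)
L+ [2;0;0]
PS(0,1)∈J2 [2;0;1]
L+ [3;0;1]
L+ [4;0;1]
C(1,3)∈J2 [4;0;2]
R(0,3)∈J1 [4;1;2]
PS(1,2)∈J2 [4;1;3]
L+ [5;1;3]
P(2,3)∈J1 [5;2;3]
C(4,2)∈J2 [5;2;4]
PS(4,3)∈J2 [5;2;5]
mobility = 12 − 4 − 5 = 3

M = 3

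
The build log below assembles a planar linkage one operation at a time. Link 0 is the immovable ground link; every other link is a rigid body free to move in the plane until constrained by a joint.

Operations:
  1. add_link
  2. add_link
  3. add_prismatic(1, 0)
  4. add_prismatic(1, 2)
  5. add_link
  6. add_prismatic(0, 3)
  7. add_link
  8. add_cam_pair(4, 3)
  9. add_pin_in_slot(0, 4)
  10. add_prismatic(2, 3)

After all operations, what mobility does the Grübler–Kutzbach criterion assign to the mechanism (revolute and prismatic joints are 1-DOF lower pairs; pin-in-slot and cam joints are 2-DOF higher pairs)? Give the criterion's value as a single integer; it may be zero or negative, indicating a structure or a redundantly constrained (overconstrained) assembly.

M = 2

[1;0;0] (link 0 is ground)
L+ [2;0;0]
L+ [3;0;0]
P(1,0)∈J1 [3;1;0]
P(1,2)∈J1 [3;2;0]
L+ [4;2;0]
P(0,3)∈J1 [4;3;0]
L+ [5;3;0]
C(4,3)∈J2 [5;3;1]
PS(0,4)∈J2 [5;3;2]
P(2,3)∈J1 [5;4;2]
mobility = 12 − 8 − 2 = 2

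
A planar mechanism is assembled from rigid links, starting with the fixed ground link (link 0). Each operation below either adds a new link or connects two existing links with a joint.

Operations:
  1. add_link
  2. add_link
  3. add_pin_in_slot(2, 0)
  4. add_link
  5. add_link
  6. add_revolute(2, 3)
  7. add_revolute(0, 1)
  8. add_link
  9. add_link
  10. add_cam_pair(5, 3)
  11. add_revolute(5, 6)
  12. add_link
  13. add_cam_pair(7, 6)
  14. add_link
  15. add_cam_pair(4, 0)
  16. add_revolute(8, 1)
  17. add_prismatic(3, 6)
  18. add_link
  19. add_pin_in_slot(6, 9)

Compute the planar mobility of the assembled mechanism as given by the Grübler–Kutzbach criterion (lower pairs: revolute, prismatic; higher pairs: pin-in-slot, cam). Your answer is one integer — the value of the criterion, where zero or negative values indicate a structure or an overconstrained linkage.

M = 12

ground; <1,0,0>
#1 <2,0,0>
#2 <3,0,0>
PS:2↔0 J2 <3,0,1>
#3 <4,0,1>
#4 <5,0,1>
R:2↔3 J1 <5,1,1>
R:0↔1 J1 <5,2,1>
#5 <6,2,1>
#6 <7,2,1>
C:5↔3 J2 <7,2,2>
R:5↔6 J1 <7,3,2>
#7 <8,3,2>
C:7↔6 J2 <8,3,3>
#8 <9,3,3>
C:4↔0 J2 <9,3,4>
R:8↔1 J1 <9,4,4>
P:3↔6 J1 <9,5,4>
#9 <10,5,4>
PS:6↔9 J2 <10,5,5>
3×9 − 2×5 − 1×5 = 12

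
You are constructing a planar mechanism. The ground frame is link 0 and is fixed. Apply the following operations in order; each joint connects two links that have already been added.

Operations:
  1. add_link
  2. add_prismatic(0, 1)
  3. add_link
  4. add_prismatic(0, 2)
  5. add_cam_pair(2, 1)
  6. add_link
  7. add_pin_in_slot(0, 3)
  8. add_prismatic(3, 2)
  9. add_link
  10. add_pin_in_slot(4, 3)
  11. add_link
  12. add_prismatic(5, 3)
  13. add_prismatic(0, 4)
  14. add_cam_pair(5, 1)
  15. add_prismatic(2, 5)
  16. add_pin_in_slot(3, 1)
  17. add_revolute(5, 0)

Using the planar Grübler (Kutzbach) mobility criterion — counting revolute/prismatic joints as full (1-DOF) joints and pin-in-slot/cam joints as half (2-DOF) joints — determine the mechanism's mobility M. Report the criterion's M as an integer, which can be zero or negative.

ground; <1,0,0>
#1 <2,0,0>
P:0↔1 J1 <2,1,0>
#2 <3,1,0>
P:0↔2 J1 <3,2,0>
C:2↔1 J2 <3,2,1>
#3 <4,2,1>
PS:0↔3 J2 <4,2,2>
P:3↔2 J1 <4,3,2>
#4 <5,3,2>
PS:4↔3 J2 <5,3,3>
#5 <6,3,3>
P:5↔3 J1 <6,4,3>
P:0↔4 J1 <6,5,3>
C:5↔1 J2 <6,5,4>
P:2↔5 J1 <6,6,4>
PS:3↔1 J2 <6,6,5>
R:5↔0 J1 <6,7,5>
3×5 − 2×7 − 1×5 = -4

M = -4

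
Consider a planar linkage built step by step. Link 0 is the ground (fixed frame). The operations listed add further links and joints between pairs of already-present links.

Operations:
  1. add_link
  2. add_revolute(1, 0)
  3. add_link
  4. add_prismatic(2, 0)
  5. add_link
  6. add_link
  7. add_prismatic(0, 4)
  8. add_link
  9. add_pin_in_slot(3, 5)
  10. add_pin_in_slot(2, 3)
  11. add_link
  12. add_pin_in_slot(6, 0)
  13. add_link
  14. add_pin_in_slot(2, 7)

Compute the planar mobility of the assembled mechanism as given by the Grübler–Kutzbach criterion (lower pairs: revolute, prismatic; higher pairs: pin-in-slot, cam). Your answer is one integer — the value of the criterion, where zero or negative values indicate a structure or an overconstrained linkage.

M = 11

ground; <1,0,0>
#1 <2,0,0>
R:1↔0 J1 <2,1,0>
#2 <3,1,0>
P:2↔0 J1 <3,2,0>
#3 <4,2,0>
#4 <5,2,0>
P:0↔4 J1 <5,3,0>
#5 <6,3,0>
PS:3↔5 J2 <6,3,1>
PS:2↔3 J2 <6,3,2>
#6 <7,3,2>
PS:6↔0 J2 <7,3,3>
#7 <8,3,3>
PS:2↔7 J2 <8,3,4>
3×7 − 2×3 − 1×4 = 11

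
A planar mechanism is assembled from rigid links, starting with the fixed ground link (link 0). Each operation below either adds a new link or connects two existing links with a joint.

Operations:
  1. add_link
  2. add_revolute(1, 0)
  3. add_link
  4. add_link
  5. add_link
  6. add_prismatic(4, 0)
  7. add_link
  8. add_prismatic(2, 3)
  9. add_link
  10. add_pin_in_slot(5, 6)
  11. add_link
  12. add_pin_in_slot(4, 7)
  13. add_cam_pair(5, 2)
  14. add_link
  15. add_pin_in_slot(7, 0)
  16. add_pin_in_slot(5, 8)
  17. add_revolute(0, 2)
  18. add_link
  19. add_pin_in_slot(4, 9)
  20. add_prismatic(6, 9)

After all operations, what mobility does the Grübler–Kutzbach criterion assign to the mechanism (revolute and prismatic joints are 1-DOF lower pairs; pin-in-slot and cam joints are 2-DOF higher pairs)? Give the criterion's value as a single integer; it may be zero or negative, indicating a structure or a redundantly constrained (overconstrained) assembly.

M = 11

link 0 = ground. State L|J1|J2 = 1|0|0
+link1  2|0|0
R(1,0) f=1→J1  2|1|0
+link2  3|1|0
+link3  4|1|0
+link4  5|1|0
P(4,0) f=1→J1  5|2|0
+link5  6|2|0
P(2,3) f=1→J1  6|3|0
+link6  7|3|0
PS(5,6) f=2→J2  7|3|1
+link7  8|3|1
PS(4,7) f=2→J2  8|3|2
C(5,2) f=2→J2  8|3|3
+link8  9|3|3
PS(7,0) f=2→J2  9|3|4
PS(5,8) f=2→J2  9|3|5
R(0,2) f=1→J1  9|4|5
+link9  10|4|5
PS(4,9) f=2→J2  10|4|6
P(6,9) f=1→J1  10|5|6
M = 3(10−1)−2·5−6 = 27−10−6 = 11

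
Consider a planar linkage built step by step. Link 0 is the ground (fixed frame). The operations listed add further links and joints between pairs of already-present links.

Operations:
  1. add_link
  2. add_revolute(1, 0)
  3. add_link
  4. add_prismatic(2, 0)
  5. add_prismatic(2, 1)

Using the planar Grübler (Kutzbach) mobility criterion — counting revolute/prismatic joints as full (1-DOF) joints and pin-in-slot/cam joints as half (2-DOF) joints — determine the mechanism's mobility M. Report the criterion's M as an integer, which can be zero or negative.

link 0 = ground. State L|J1|J2 = 1|0|0
+link1  2|0|0
R(1,0) f=1→J1  2|1|0
+link2  3|1|0
P(2,0) f=1→J1  3|2|0
P(2,1) f=1→J1  3|3|0
M = 3(3−1)−2·3−0 = 6−6−0 = 0

M = 0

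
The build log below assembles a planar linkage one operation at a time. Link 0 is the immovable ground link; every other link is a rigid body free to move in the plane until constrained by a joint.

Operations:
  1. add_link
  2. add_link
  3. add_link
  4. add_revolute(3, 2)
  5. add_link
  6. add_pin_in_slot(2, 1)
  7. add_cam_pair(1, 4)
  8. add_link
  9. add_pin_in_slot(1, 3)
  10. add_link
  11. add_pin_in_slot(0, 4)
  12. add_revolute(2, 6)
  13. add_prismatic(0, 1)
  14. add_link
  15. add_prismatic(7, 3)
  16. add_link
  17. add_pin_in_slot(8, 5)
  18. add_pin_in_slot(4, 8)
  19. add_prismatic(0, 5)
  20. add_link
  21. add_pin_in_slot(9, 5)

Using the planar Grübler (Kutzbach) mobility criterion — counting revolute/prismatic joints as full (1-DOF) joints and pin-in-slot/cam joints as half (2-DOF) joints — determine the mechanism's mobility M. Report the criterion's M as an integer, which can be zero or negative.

M = 10

link 0 = ground. State L|J1|J2 = 1|0|0
+link1  2|0|0
+link2  3|0|0
+link3  4|0|0
R(3,2) f=1→J1  4|1|0
+link4  5|1|0
PS(2,1) f=2→J2  5|1|1
C(1,4) f=2→J2  5|1|2
+link5  6|1|2
PS(1,3) f=2→J2  6|1|3
+link6  7|1|3
PS(0,4) f=2→J2  7|1|4
R(2,6) f=1→J1  7|2|4
P(0,1) f=1→J1  7|3|4
+link7  8|3|4
P(7,3) f=1→J1  8|4|4
+link8  9|4|4
PS(8,5) f=2→J2  9|4|5
PS(4,8) f=2→J2  9|4|6
P(0,5) f=1→J1  9|5|6
+link9  10|5|6
PS(9,5) f=2→J2  10|5|7
M = 3(10−1)−2·5−7 = 27−10−7 = 10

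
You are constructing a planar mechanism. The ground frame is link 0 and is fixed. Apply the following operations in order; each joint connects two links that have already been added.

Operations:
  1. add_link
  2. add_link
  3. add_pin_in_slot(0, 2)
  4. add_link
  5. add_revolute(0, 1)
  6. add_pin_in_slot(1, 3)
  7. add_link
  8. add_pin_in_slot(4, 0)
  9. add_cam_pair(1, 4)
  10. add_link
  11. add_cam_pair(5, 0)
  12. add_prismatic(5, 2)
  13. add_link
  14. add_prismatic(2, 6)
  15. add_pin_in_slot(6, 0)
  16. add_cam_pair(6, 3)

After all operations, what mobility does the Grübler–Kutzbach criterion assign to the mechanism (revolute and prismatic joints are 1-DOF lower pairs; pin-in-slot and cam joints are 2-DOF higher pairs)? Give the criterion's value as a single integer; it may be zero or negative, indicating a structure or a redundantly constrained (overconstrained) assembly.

M = 5

(L,J1,J2)=(1,0,0); link0 fixed
link1: (2,0,0)
link2: (3,0,0)
PS 0-2 [J2]: (3,0,1)
link3: (4,0,1)
R 0-1 [J1]: (4,1,1)
PS 1-3 [J2]: (4,1,2)
link4: (5,1,2)
PS 4-0 [J2]: (5,1,3)
C 1-4 [J2]: (5,1,4)
link5: (6,1,4)
C 5-0 [J2]: (6,1,5)
P 5-2 [J1]: (6,2,5)
link6: (7,2,5)
P 2-6 [J1]: (7,3,5)
PS 6-0 [J2]: (7,3,6)
C 6-3 [J2]: (7,3,7)
Grübler: 3·6 − 2·3 − 7 = 5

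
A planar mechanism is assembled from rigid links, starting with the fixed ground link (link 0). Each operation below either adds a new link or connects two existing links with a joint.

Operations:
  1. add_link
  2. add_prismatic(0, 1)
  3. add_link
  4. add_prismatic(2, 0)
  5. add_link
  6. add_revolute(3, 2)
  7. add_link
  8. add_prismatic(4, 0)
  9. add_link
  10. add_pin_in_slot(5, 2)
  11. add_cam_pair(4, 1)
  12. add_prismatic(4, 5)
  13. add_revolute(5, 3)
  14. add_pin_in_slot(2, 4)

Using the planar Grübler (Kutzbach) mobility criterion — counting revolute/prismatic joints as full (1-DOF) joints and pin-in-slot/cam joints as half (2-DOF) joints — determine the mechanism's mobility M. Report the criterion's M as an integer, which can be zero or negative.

M = 0

(L,J1,J2)=(1,0,0); link0 fixed
link1: (2,0,0)
P 0-1 [J1]: (2,1,0)
link2: (3,1,0)
P 2-0 [J1]: (3,2,0)
link3: (4,2,0)
R 3-2 [J1]: (4,3,0)
link4: (5,3,0)
P 4-0 [J1]: (5,4,0)
link5: (6,4,0)
PS 5-2 [J2]: (6,4,1)
C 4-1 [J2]: (6,4,2)
P 4-5 [J1]: (6,5,2)
R 5-3 [J1]: (6,6,2)
PS 2-4 [J2]: (6,6,3)
Grübler: 3·5 − 2·6 − 3 = 0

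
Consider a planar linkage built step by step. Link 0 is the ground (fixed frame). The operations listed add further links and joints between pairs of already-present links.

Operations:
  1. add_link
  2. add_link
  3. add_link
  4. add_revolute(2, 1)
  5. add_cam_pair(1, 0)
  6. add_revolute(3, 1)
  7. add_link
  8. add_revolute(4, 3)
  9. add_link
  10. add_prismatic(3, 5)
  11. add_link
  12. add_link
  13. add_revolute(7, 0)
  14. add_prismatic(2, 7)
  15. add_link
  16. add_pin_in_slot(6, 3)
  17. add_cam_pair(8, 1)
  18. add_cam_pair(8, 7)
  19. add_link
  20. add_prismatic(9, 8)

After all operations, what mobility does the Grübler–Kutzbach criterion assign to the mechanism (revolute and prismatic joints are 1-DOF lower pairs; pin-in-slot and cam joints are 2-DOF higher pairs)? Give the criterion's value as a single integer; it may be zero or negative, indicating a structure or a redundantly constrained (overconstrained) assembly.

link 0 = ground. State L|J1|J2 = 1|0|0
+link1  2|0|0
+link2  3|0|0
+link3  4|0|0
R(2,1) f=1→J1  4|1|0
C(1,0) f=2→J2  4|1|1
R(3,1) f=1→J1  4|2|1
+link4  5|2|1
R(4,3) f=1→J1  5|3|1
+link5  6|3|1
P(3,5) f=1→J1  6|4|1
+link6  7|4|1
+link7  8|4|1
R(7,0) f=1→J1  8|5|1
P(2,7) f=1→J1  8|6|1
+link8  9|6|1
PS(6,3) f=2→J2  9|6|2
C(8,1) f=2→J2  9|6|3
C(8,7) f=2→J2  9|6|4
+link9  10|6|4
P(9,8) f=1→J1  10|7|4
M = 3(10−1)−2·7−4 = 27−14−4 = 9

M = 9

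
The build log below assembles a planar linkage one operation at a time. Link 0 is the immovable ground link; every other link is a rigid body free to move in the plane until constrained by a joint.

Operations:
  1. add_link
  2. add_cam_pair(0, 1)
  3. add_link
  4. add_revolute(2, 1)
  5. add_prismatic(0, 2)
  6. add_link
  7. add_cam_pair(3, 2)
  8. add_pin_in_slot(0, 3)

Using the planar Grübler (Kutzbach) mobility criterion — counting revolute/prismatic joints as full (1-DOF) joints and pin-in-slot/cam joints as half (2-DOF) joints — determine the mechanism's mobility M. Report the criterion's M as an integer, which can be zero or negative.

link 0 = ground. State L|J1|J2 = 1|0|0
+link1  2|0|0
C(0,1) f=2→J2  2|0|1
+link2  3|0|1
R(2,1) f=1→J1  3|1|1
P(0,2) f=1→J1  3|2|1
+link3  4|2|1
C(3,2) f=2→J2  4|2|2
PS(0,3) f=2→J2  4|2|3
M = 3(4−1)−2·2−3 = 9−4−3 = 2

M = 2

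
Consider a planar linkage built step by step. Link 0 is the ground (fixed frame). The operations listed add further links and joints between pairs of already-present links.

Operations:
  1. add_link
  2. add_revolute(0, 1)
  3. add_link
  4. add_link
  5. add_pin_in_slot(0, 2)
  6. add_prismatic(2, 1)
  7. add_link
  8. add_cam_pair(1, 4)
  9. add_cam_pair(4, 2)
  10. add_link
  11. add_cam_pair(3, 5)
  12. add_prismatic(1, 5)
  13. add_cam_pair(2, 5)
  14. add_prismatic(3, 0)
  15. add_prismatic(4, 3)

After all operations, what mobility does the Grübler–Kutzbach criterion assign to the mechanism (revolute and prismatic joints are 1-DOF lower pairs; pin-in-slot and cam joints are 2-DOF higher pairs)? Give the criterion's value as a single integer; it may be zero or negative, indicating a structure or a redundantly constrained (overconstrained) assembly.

ground; <1,0,0>
#1 <2,0,0>
R:0↔1 J1 <2,1,0>
#2 <3,1,0>
#3 <4,1,0>
PS:0↔2 J2 <4,1,1>
P:2↔1 J1 <4,2,1>
#4 <5,2,1>
C:1↔4 J2 <5,2,2>
C:4↔2 J2 <5,2,3>
#5 <6,2,3>
C:3↔5 J2 <6,2,4>
P:1↔5 J1 <6,3,4>
C:2↔5 J2 <6,3,5>
P:3↔0 J1 <6,4,5>
P:4↔3 J1 <6,5,5>
3×5 − 2×5 − 1×5 = 0

M = 0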